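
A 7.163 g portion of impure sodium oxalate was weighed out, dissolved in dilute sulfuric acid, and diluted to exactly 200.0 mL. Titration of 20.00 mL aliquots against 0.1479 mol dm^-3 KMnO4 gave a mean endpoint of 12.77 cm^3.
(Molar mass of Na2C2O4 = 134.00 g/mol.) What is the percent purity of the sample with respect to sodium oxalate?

88.33 %

2 MnO4^- + 5 C2O4^2- + 16 H^+ → 2 Mn^2+ + 10 CO2 + 8 H2O
n(KMnO4) per titration = 0.01277 × 0.1479 = 1.889 × 10^-3 mol
From the 5:2 ratio, n(Na2C2O4) in each aliquot = 5/2 × 1.889 × 10^-3 = 4.722 × 10^-3 mol
n(Na2C2O4) in the whole flask = 4.722 × 10^-3 × 200.0/20.00 = 0.04722 mol
mass of Na2C2O4 = 0.04722 × 134.00 = 6.327 g
% Na2C2O4 = 6.327 / 7.163 × 100 = 88.33 %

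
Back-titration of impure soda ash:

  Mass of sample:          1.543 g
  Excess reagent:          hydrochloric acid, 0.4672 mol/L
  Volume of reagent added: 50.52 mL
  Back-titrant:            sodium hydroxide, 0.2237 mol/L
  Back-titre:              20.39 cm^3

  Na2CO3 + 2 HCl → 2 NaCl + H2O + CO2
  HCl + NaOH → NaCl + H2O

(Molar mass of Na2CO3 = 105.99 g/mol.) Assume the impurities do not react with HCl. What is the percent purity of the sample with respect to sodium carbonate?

65.40 %

n(HCl) added = 0.05052 × 0.4672 = 0.02360 mol
n(NaOH) used in back-titration = 0.02039 × 0.2237 = 4.561 × 10^-3 mol
n(HCl) left over = 4.561 × 10^-3 mol (1:1 ratio)
n(HCl) consumed by analyte = 0.02360 − 4.561 × 10^-3 = 0.01904 mol
From the 1:2 ratio, n(Na2CO3) = 1/2 × 0.01904 = 9.521 × 10^-3 mol
mass of Na2CO3 = 9.521 × 10^-3 × 105.99 = 1.009 g
% Na2CO3 = 1.009 / 1.543 × 100 = 65.40 %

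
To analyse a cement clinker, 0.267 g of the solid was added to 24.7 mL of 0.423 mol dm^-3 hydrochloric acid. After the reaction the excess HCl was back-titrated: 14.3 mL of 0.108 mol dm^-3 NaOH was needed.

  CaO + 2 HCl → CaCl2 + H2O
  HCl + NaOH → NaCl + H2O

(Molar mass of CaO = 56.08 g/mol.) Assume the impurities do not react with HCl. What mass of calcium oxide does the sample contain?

0.250 g

n(HCl) added = 0.0247 × 0.423 = 0.0104 mol
n(NaOH) used in back-titration = 0.0143 × 0.108 = 1.54 × 10^-3 mol
n(HCl) left over = 1.54 × 10^-3 mol (1:1 ratio)
n(HCl) consumed by analyte = 0.0104 − 1.54 × 10^-3 = 8.90 × 10^-3 mol
From the 1:2 ratio, n(CaO) = 1/2 × 8.90 × 10^-3 = 4.45 × 10^-3 mol
mass of CaO = 4.45 × 10^-3 × 56.08 = 0.250 g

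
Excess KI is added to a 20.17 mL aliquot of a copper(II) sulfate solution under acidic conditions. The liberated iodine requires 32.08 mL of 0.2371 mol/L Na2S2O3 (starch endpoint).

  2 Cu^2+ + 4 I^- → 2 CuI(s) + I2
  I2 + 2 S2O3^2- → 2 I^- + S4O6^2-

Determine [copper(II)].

n(S2O3^2-) = 0.03208 × 0.2371 = 7.606 × 10^-3 mol
n(I2) = n(S2O3^2-)/2 = 3.803 × 10^-3 mol
From the 2:1 ratio, n(Cu2+) in the aliquot = 2/1 × 3.803 × 10^-3 = 7.606 × 10^-3 mol
[Cu2+] = 7.606 × 10^-3 / 0.02017 = 0.3771 mol/L

0.3771 mol/L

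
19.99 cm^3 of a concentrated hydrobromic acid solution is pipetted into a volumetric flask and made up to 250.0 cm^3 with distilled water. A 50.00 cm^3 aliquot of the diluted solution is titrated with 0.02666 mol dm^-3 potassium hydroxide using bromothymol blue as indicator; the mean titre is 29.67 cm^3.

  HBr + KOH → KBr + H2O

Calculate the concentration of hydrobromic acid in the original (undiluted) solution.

n(KOH) = 0.02967 × 0.02666 = 7.910 × 10^-4 mol
n(HBr) in the aliquot = 7.910 × 10^-4 mol (1:1 ratio)
[HBr]_dilute = 7.910 × 10^-4 / 0.05000 = 0.01582 mol/L
Dilution factor = 250.0 / 19.99 = 12.51
[HBr]_stock = 0.01582 × 12.51 = 0.1978 mol/L

0.1978 mol/L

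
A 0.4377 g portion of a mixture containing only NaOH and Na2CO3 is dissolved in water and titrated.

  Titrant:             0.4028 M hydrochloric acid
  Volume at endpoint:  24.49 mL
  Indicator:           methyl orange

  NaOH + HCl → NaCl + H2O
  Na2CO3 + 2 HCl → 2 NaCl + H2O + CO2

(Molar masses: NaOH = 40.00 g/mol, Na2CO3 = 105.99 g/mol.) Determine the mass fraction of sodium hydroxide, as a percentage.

59.83 %

n(HCl) = 0.02449 × 0.4028 = 9.865 × 10^-3 mol
Let x = n(NaOH), y = n(Na2CO3).
Titrant: 1x + 2y = 9.865 × 10^-3;  mass: 40.00x + 105.99y = 0.4377
Solving, x = 6.547 × 10^-3 mol, y = 1.659 × 10^-3 mol
mass of NaOH = 6.547 × 10^-3 × 40.00 = 0.2619 g
% NaOH = 0.2619 / 0.4377 × 100 = 59.83 %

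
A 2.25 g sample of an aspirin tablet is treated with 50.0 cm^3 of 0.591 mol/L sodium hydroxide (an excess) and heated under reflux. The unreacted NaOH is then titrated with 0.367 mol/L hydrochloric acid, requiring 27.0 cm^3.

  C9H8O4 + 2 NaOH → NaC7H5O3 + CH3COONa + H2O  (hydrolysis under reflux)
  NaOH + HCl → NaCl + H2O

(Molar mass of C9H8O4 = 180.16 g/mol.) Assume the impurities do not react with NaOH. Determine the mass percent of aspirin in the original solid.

78.6 %

n(NaOH) added = 0.0500 × 0.591 = 0.0295 mol
n(HCl) used in back-titration = 0.0270 × 0.367 = 9.91 × 10^-3 mol
n(NaOH) left over = 9.91 × 10^-3 mol (1:1 ratio)
n(NaOH) consumed by analyte = 0.0295 − 9.91 × 10^-3 = 0.0196 mol
From the 1:2 ratio, n(C9H8O4) = 1/2 × 0.0196 = 9.82 × 10^-3 mol
mass of C9H8O4 = 9.82 × 10^-3 × 180.16 = 1.77 g
% C9H8O4 = 1.77 / 2.25 × 100 = 78.6 %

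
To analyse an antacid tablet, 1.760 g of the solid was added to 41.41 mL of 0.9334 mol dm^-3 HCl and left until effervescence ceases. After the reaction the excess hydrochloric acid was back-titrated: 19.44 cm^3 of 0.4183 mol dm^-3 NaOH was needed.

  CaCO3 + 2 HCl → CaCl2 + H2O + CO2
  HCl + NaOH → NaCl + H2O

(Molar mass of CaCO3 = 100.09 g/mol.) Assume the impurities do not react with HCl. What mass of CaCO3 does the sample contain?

n(HCl) added = 0.04141 × 0.9334 = 0.03865 mol
n(NaOH) used in back-titration = 0.01944 × 0.4183 = 8.132 × 10^-3 mol
n(HCl) left over = 8.132 × 10^-3 mol (1:1 ratio)
n(HCl) consumed by analyte = 0.03865 − 8.132 × 10^-3 = 0.03052 mol
From the 1:2 ratio, n(CaCO3) = 1/2 × 0.03052 = 0.01526 mol
mass of CaCO3 = 0.01526 × 100.09 = 1.527 g

1.527 g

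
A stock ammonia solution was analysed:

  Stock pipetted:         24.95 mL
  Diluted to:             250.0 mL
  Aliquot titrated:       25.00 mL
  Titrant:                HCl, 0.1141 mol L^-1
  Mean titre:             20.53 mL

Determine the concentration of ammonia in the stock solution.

NH3 + HCl → NH4Cl
n(HCl) = 0.02053 × 0.1141 = 2.342 × 10^-3 mol
n(NH3) in the aliquot = 2.342 × 10^-3 mol (1:1 ratio)
[NH3]_dilute = 2.342 × 10^-3 / 0.02500 = 0.09370 mol/L
Dilution factor = 250.0 / 24.95 = 10.02
[NH3]_stock = 0.09370 × 10.02 = 0.9389 mol/L

0.9389 mol/L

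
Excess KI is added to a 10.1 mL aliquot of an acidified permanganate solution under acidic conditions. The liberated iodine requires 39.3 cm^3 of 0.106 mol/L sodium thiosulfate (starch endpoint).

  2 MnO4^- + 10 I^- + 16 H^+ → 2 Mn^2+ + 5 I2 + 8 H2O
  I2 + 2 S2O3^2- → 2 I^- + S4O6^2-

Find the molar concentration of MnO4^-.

n(S2O3^2-) = 0.0393 × 0.106 = 4.17 × 10^-3 mol
n(I2) = n(S2O3^2-)/2 = 2.08 × 10^-3 mol
From the 2:5 ratio, n(MnO4^-) in the aliquot = 2/5 × 2.08 × 10^-3 = 8.33 × 10^-4 mol
[MnO4^-] = 8.33 × 10^-4 / 0.0101 = 0.0825 mol/L

0.0825 mol/L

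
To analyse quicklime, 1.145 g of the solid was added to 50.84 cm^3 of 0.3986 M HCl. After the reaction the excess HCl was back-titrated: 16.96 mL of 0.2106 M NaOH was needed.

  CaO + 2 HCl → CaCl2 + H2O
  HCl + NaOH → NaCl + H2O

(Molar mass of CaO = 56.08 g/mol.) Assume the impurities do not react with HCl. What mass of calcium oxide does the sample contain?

0.4681 g

n(HCl) added = 0.05084 × 0.3986 = 0.02026 mol
n(NaOH) used in back-titration = 0.01696 × 0.2106 = 3.572 × 10^-3 mol
n(HCl) left over = 3.572 × 10^-3 mol (1:1 ratio)
n(HCl) consumed by analyte = 0.02026 − 3.572 × 10^-3 = 0.01669 mol
From the 1:2 ratio, n(CaO) = 1/2 × 0.01669 = 8.347 × 10^-3 mol
mass of CaO = 8.347 × 10^-3 × 56.08 = 0.4681 g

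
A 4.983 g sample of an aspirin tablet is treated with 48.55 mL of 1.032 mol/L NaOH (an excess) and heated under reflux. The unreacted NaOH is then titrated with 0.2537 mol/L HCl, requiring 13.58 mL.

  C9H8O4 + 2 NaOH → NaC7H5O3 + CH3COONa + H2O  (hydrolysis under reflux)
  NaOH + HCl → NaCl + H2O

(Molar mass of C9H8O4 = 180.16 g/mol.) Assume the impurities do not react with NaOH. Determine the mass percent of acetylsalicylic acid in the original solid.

n(NaOH) added = 0.04855 × 1.032 = 0.05010 mol
n(HCl) used in back-titration = 0.01358 × 0.2537 = 3.445 × 10^-3 mol
n(NaOH) left over = 3.445 × 10^-3 mol (1:1 ratio)
n(NaOH) consumed by analyte = 0.05010 − 3.445 × 10^-3 = 0.04666 mol
From the 1:2 ratio, n(C9H8O4) = 1/2 × 0.04666 = 0.02333 mol
mass of C9H8O4 = 0.02333 × 180.16 = 4.203 g
% C9H8O4 = 4.203 / 4.983 × 100 = 84.35 %

84.35 %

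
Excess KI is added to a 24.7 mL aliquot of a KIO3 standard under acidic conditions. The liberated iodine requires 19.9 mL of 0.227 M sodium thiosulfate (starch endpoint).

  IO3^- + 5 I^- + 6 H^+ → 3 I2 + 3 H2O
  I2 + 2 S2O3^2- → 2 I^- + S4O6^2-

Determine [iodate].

0.0305 M

n(S2O3^2-) = 0.0199 × 0.227 = 4.52 × 10^-3 mol
n(I2) = n(S2O3^2-)/2 = 2.26 × 10^-3 mol
From the 1:3 ratio, n(IO3^-) in the aliquot = 1/3 × 2.26 × 10^-3 = 7.53 × 10^-4 mol
[IO3^-] = 7.53 × 10^-4 / 0.0247 = 0.0305 mol/L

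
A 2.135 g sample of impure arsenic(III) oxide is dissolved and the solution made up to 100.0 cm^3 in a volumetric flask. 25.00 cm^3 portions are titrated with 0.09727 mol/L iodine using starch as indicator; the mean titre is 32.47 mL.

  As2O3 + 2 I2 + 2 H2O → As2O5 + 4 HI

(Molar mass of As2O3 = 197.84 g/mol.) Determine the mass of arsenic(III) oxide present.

1.250 g

n(I2) per titration = 0.03247 × 0.09727 = 3.158 × 10^-3 mol
From the 1:2 ratio, n(As2O3) in each aliquot = 1/2 × 3.158 × 10^-3 = 1.579 × 10^-3 mol
n(As2O3) in the whole flask = 1.579 × 10^-3 × 100.0/25.00 = 6.317 × 10^-3 mol
mass of As2O3 = 6.317 × 10^-3 × 197.84 = 1.250 g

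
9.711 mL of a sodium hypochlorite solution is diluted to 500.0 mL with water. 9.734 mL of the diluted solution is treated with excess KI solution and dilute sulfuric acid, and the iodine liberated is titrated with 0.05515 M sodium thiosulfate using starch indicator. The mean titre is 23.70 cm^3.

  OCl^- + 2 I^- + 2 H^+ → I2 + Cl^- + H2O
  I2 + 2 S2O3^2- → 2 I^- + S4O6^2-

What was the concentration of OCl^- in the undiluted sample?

3.457 M

n(S2O3^2-) = 0.02370 × 0.05515 = 1.307 × 10^-3 mol
n(I2) = n(S2O3^2-)/2 = 6.535 × 10^-4 mol
n(OCl^-) in the aliquot = 6.535 × 10^-4 mol (1:1 ratio)
[OCl^-]_dilute = 6.535 × 10^-4 / 0.009734 = 0.06714 mol/L
[OCl^-]_original = 0.06714 × 500.0/9.711 = 3.457 mol/L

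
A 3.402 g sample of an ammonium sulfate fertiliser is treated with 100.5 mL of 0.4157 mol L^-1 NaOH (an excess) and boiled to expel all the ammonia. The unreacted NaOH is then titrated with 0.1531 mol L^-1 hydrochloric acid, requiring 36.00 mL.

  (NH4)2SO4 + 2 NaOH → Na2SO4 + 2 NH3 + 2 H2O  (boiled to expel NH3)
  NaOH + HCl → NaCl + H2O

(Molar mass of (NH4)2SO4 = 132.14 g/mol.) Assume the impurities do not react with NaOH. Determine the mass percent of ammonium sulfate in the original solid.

n(NaOH) added = 0.1005 × 0.4157 = 0.04178 mol
n(HCl) used in back-titration = 0.03600 × 0.1531 = 5.512 × 10^-3 mol
n(NaOH) left over = 5.512 × 10^-3 mol (1:1 ratio)
n(NaOH) consumed by analyte = 0.04178 − 5.512 × 10^-3 = 0.03627 mol
From the 1:2 ratio, n((NH4)2SO4) = 1/2 × 0.03627 = 0.01813 mol
mass of (NH4)2SO4 = 0.01813 × 132.14 = 2.396 g
% (NH4)2SO4 = 2.396 / 3.402 × 100 = 70.43 %

70.43 %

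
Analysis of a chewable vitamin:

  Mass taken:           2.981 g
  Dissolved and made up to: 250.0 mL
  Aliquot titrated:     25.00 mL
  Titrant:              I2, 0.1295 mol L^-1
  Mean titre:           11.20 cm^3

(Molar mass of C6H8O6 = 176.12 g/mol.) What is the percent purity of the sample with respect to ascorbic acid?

85.69 %

C6H8O6 + I2 → C6H6O6 + 2 HI
n(I2) per titration = 0.01120 × 0.1295 = 1.450 × 10^-3 mol
n(C6H8O6) in each aliquot = 1.450 × 10^-3 mol (1:1 ratio)
n(C6H8O6) in the whole flask = 1.450 × 10^-3 × 250.0/25.00 = 0.01450 mol
mass of C6H8O6 = 0.01450 × 176.12 = 2.554 g
% C6H8O6 = 2.554 / 2.981 × 100 = 85.69 %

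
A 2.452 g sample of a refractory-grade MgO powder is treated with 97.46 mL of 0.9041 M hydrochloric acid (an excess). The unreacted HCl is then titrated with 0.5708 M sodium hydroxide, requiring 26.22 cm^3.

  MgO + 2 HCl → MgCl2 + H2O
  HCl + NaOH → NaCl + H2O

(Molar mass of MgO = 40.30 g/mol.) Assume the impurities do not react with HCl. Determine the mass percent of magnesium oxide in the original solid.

60.11 %

n(HCl) added = 0.09746 × 0.9041 = 0.08811 mol
n(NaOH) used in back-titration = 0.02622 × 0.5708 = 0.01497 mol
n(HCl) left over = 0.01497 mol (1:1 ratio)
n(HCl) consumed by analyte = 0.08811 − 0.01497 = 0.07315 mol
From the 1:2 ratio, n(MgO) = 1/2 × 0.07315 = 0.03657 mol
mass of MgO = 0.03657 × 40.30 = 1.474 g
% MgO = 1.474 / 2.452 × 100 = 60.11 %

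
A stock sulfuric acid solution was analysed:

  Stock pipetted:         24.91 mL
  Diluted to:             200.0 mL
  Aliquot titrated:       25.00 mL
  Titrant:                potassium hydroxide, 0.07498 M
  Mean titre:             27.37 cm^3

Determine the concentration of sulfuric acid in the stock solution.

0.3295 M

H2SO4 + 2 KOH → K2SO4 + 2 H2O
n(KOH) = 0.02737 × 0.07498 = 2.052 × 10^-3 mol
From the 1:2 ratio, n(H2SO4) in the aliquot = 1/2 × 2.052 × 10^-3 = 1.026 × 10^-3 mol
[H2SO4]_dilute = 1.026 × 10^-3 / 0.02500 = 0.04104 mol/L
Dilution factor = 200.0 / 24.91 = 8.029
[H2SO4]_stock = 0.04104 × 8.029 = 0.3295 mol/L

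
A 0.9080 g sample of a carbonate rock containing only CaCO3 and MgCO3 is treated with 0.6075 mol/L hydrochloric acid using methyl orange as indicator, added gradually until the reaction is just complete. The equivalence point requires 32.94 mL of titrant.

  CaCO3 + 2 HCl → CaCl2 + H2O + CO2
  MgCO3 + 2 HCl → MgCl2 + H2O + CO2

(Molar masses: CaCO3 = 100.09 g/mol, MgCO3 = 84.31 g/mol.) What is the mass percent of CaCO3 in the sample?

45.01 %

n(HCl) = 0.03294 × 0.6075 = 0.02001 mol
Let x = n(CaCO3), y = n(MgCO3).
Titrant: 2x + 2y = 0.02001;  mass: 100.09x + 84.31y = 0.9080
Solving, x = 4.083 × 10^-3 mol, y = 5.922 × 10^-3 mol
mass of CaCO3 = 4.083 × 10^-3 × 100.09 = 0.4087 g
% CaCO3 = 0.4087 / 0.9080 × 100 = 45.01 %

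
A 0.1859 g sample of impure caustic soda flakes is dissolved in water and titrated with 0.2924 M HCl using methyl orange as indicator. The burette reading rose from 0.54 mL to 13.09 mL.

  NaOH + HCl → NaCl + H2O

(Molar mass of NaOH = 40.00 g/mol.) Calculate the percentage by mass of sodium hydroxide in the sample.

78.96 %

n(HCl) = 0.01255 L × 0.2924 mol/L = 3.670 × 10^-3 mol
n(NaOH) = 3.670 × 10^-3 mol (1:1 ratio)
mass of NaOH = 3.670 × 10^-3 × 40.00 g/mol = 0.1468 g
% NaOH = 0.1468 / 0.1859 × 100 = 78.96 %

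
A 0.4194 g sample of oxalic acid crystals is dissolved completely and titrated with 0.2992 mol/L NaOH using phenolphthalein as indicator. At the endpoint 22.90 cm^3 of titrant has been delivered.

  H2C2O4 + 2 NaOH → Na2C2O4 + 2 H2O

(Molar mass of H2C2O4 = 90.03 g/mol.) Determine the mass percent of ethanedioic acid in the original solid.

n(NaOH) = 0.02290 L × 0.2992 mol/L = 6.852 × 10^-3 mol
From the 1:2 ratio, n(H2C2O4) = 1/2 × 6.852 × 10^-3 = 3.426 × 10^-3 mol
mass of H2C2O4 = 3.426 × 10^-3 × 90.03 g/mol = 0.3084 g
% H2C2O4 = 0.3084 / 0.4194 × 100 = 73.54 %

73.54 %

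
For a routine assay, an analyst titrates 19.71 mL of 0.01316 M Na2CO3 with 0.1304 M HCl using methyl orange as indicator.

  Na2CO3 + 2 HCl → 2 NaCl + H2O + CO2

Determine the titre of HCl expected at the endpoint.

n(Na2CO3) = 0.01971 L × 0.01316 mol/L = 2.594 × 10^-4 mol
From the 2:1 stoichiometry, n(HCl) = 2/1 × 2.594 × 10^-4 = 5.188 × 10^-4 mol
V(HCl) = 5.188 × 10^-4 mol / 0.1304 mol/L = 0.003978 L = 3.978 mL

3.978 mL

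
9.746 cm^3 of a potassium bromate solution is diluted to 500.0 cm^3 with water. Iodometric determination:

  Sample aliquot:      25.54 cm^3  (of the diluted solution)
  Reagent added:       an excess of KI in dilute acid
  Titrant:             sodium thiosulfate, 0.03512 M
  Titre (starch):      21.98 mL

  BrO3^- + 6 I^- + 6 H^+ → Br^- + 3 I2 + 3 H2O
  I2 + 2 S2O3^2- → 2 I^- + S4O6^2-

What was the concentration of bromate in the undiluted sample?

0.2584 M

n(S2O3^2-) = 0.02198 × 0.03512 = 7.719 × 10^-4 mol
n(I2) = n(S2O3^2-)/2 = 3.860 × 10^-4 mol
From the 1:3 ratio, n(BrO3^-) in the aliquot = 1/3 × 3.860 × 10^-4 = 1.287 × 10^-4 mol
[BrO3^-]_dilute = 1.287 × 10^-4 / 0.02554 = 0.005037 mol/L
[BrO3^-]_original = 0.005037 × 500.0/9.746 = 0.2584 mol/L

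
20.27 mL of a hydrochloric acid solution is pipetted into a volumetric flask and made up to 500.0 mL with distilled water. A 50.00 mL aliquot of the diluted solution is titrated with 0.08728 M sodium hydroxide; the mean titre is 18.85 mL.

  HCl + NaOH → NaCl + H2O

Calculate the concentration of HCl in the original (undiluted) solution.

n(NaOH) = 0.01885 × 0.08728 = 1.645 × 10^-3 mol
n(HCl) in the aliquot = 1.645 × 10^-3 mol (1:1 ratio)
[HCl]_dilute = 1.645 × 10^-3 / 0.05000 = 0.03290 mol/L
Dilution factor = 500.0 / 20.27 = 24.67
[HCl]_stock = 0.03290 × 24.67 = 0.8117 mol/L

0.8117 M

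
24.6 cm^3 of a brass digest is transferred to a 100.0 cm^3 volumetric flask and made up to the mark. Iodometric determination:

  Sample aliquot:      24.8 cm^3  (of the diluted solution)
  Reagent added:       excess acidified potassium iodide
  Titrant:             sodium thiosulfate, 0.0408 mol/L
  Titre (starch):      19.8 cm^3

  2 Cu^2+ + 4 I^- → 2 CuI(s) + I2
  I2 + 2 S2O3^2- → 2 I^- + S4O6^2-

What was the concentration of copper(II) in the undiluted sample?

0.132 mol/L

n(S2O3^2-) = 0.0198 × 0.0408 = 8.08 × 10^-4 mol
n(I2) = n(S2O3^2-)/2 = 4.04 × 10^-4 mol
From the 2:1 ratio, n(Cu2+) in the aliquot = 2/1 × 4.04 × 10^-4 = 8.08 × 10^-4 mol
[Cu2+]_dilute = 8.08 × 10^-4 / 0.0248 = 0.0326 mol/L
[Cu2+]_original = 0.0326 × 100.0/24.6 = 0.132 mol/L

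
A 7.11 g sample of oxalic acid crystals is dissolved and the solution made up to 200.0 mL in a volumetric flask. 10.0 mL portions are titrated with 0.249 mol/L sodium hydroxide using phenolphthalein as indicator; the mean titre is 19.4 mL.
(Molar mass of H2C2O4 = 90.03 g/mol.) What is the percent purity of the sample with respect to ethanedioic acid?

H2C2O4 + 2 NaOH → Na2C2O4 + 2 H2O
n(NaOH) per titration = 0.0194 × 0.249 = 4.83 × 10^-3 mol
From the 1:2 ratio, n(H2C2O4) in each aliquot = 1/2 × 4.83 × 10^-3 = 2.42 × 10^-3 mol
n(H2C2O4) in the whole flask = 2.42 × 10^-3 × 200.0/10.0 = 0.0483 mol
mass of H2C2O4 = 0.0483 × 90.03 = 4.35 g
% H2C2O4 = 4.35 / 7.11 × 100 = 61.2 %

61.2 %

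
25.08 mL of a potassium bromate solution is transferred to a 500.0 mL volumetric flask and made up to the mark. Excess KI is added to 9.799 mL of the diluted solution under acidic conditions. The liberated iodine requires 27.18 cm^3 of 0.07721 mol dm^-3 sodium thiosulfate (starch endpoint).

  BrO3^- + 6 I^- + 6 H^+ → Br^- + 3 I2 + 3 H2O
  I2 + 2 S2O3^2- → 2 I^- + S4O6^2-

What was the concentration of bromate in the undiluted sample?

0.7116 mol/L

n(S2O3^2-) = 0.02718 × 0.07721 = 2.099 × 10^-3 mol
n(I2) = n(S2O3^2-)/2 = 1.049 × 10^-3 mol
From the 1:3 ratio, n(BrO3^-) in the aliquot = 1/3 × 1.049 × 10^-3 = 3.498 × 10^-4 mol
[BrO3^-]_dilute = 3.498 × 10^-4 / 0.009799 = 0.03569 mol/L
[BrO3^-]_original = 0.03569 × 500.0/25.08 = 0.7116 mol/L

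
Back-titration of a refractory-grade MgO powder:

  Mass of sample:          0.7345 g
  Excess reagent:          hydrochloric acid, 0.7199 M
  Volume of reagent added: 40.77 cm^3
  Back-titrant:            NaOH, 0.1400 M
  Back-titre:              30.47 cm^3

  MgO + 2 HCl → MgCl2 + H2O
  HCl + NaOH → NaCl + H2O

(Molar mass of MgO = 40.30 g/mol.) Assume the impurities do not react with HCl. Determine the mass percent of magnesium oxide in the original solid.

68.82 %

n(HCl) added = 0.04077 × 0.7199 = 0.02935 mol
n(NaOH) used in back-titration = 0.03047 × 0.1400 = 4.266 × 10^-3 mol
n(HCl) left over = 4.266 × 10^-3 mol (1:1 ratio)
n(HCl) consumed by analyte = 0.02935 − 4.266 × 10^-3 = 0.02508 mol
From the 1:2 ratio, n(MgO) = 1/2 × 0.02508 = 0.01254 mol
mass of MgO = 0.01254 × 40.30 = 0.5055 g
% MgO = 0.5055 / 0.7345 × 100 = 68.82 %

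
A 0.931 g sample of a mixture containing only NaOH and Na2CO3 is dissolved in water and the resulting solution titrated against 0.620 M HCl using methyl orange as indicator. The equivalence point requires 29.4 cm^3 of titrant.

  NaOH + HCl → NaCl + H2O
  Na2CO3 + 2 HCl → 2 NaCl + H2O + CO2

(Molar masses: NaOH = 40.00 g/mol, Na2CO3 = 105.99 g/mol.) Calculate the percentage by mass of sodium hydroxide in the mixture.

n(HCl) = 0.0294 × 0.620 = 0.0182 mol
Let x = n(NaOH), y = n(Na2CO3).
Titrant: 1x + 2y = 0.0182;  mass: 40.00x + 105.99y = 0.931
Solving, x = 2.69 × 10^-3 mol, y = 7.77 × 10^-3 mol
mass of NaOH = 2.69 × 10^-3 × 40.00 = 0.108 g
% NaOH = 0.108 / 0.931 × 100 = 11.6 %

11.6 %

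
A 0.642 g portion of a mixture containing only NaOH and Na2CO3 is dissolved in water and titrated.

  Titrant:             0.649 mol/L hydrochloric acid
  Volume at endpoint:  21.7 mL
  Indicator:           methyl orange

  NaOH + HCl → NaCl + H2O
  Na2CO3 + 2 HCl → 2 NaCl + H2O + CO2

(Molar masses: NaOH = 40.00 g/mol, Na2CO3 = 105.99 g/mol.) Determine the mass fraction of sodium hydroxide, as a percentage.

n(HCl) = 0.0217 × 0.649 = 0.0141 mol
Let x = n(NaOH), y = n(Na2CO3).
Titrant: 1x + 2y = 0.0141;  mass: 40.00x + 105.99y = 0.642
Solving, x = 8.03 × 10^-3 mol, y = 3.03 × 10^-3 mol
mass of NaOH = 8.03 × 10^-3 × 40.00 = 0.321 g
% NaOH = 0.321 / 0.642 × 100 = 50.0 %

50.0 %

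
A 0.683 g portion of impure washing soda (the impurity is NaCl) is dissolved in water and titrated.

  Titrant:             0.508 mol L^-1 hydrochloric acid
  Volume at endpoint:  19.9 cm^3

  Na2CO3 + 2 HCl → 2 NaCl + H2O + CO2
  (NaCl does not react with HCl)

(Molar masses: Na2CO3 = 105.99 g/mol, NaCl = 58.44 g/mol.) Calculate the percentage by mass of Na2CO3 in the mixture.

n(HCl) = 0.0199 × 0.508 = 0.0101 mol
Let x = n(Na2CO3), y = n(NaCl).
Titrant: 2x = 0.0101;  mass: 105.99x + 58.44y = 0.683
Solving, x = 5.05 × 10^-3 mol, y = 2.52 × 10^-3 mol
mass of Na2CO3 = 5.05 × 10^-3 × 105.99 = 0.536 g
% Na2CO3 = 0.536 / 0.683 × 100 = 78.4 %

78.4 %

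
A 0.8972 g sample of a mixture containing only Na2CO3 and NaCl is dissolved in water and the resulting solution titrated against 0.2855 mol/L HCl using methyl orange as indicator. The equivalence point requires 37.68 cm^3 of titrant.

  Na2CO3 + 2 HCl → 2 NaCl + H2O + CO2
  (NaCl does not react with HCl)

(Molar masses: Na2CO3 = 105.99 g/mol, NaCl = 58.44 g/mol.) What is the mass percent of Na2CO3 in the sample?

63.54 %

n(HCl) = 0.03768 × 0.2855 = 0.01076 mol
Let x = n(Na2CO3), y = n(NaCl).
Titrant: 2x = 0.01076;  mass: 105.99x + 58.44y = 0.8972
Solving, x = 5.379 × 10^-3 mol, y = 5.597 × 10^-3 mol
mass of Na2CO3 = 5.379 × 10^-3 × 105.99 = 0.5701 g
% Na2CO3 = 0.5701 / 0.8972 × 100 = 63.54 %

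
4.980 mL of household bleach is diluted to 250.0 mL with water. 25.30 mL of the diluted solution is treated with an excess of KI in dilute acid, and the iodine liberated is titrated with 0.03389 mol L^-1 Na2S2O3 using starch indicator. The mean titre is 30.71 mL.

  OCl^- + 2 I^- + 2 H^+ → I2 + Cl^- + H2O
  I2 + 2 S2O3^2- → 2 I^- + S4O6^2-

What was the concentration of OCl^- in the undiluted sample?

1.033 mol/L

n(S2O3^2-) = 0.03071 × 0.03389 = 1.041 × 10^-3 mol
n(I2) = n(S2O3^2-)/2 = 5.204 × 10^-4 mol
n(OCl^-) in the aliquot = 5.204 × 10^-4 mol (1:1 ratio)
[OCl^-]_dilute = 5.204 × 10^-4 / 0.02530 = 0.02057 mol/L
[OCl^-]_original = 0.02057 × 250.0/4.980 = 1.033 mol/L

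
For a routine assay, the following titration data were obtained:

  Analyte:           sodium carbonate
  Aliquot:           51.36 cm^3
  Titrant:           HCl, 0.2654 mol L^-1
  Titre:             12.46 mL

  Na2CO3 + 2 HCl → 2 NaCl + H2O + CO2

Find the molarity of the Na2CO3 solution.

n(HCl) = 0.01246 L × 0.2654 mol/L = 3.307 × 10^-3 mol
From the 1:2 mole ratio, n(Na2CO3) = 1/2 × 3.307 × 10^-3 = 1.653 × 10^-3 mol
[Na2CO3] = 1.653 × 10^-3 mol / 0.05136 L = 0.03219 mol/L

0.03219 mol/L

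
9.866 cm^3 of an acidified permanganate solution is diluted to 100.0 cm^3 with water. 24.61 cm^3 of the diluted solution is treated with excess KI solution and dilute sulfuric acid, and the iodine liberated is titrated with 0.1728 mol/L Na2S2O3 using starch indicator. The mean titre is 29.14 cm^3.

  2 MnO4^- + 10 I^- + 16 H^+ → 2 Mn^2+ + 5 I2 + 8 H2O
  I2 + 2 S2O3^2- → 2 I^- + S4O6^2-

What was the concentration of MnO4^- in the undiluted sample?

0.4148 mol/L

n(S2O3^2-) = 0.02914 × 0.1728 = 5.035 × 10^-3 mol
n(I2) = n(S2O3^2-)/2 = 2.518 × 10^-3 mol
From the 2:5 ratio, n(MnO4^-) in the aliquot = 2/5 × 2.518 × 10^-3 = 1.007 × 10^-3 mol
[MnO4^-]_dilute = 1.007 × 10^-3 / 0.02461 = 0.04092 mol/L
[MnO4^-]_original = 0.04092 × 100.0/9.866 = 0.4148 mol/L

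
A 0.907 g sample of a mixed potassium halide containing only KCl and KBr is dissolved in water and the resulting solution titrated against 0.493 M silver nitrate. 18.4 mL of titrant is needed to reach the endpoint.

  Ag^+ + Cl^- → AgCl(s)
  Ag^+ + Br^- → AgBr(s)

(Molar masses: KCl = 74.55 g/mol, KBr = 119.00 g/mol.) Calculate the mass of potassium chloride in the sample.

0.289 g

n(AgNO3) = 0.0184 × 0.493 = 9.07 × 10^-3 mol
Let x = n(KCl), y = n(KBr).
Titrant: 1x + 1y = 9.07 × 10^-3;  mass: 74.55x + 119.00y = 0.907
Solving, x = 3.88 × 10^-3 mol, y = 5.19 × 10^-3 mol
mass of KCl = 3.88 × 10^-3 × 74.55 = 0.289 g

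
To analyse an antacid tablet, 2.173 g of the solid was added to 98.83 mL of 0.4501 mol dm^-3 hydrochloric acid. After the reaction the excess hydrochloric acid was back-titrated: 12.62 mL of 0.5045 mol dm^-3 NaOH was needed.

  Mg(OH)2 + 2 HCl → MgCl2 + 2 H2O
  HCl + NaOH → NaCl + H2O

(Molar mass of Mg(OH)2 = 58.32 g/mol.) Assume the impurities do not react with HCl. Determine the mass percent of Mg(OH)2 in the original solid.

51.15 %

n(HCl) added = 0.09883 × 0.4501 = 0.04448 mol
n(NaOH) used in back-titration = 0.01262 × 0.5045 = 6.367 × 10^-3 mol
n(HCl) left over = 6.367 × 10^-3 mol (1:1 ratio)
n(HCl) consumed by analyte = 0.04448 − 6.367 × 10^-3 = 0.03812 mol
From the 1:2 ratio, n(Mg(OH)2) = 1/2 × 0.03812 = 0.01906 mol
mass of Mg(OH)2 = 0.01906 × 58.32 = 1.111 g
% Mg(OH)2 = 1.111 / 2.173 × 100 = 51.15 %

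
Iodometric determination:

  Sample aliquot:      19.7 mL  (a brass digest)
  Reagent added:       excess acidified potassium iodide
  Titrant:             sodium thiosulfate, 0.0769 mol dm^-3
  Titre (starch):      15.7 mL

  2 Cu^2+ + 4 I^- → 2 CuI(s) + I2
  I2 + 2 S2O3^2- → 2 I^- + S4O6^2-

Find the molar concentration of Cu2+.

n(S2O3^2-) = 0.0157 × 0.0769 = 1.21 × 10^-3 mol
n(I2) = n(S2O3^2-)/2 = 6.04 × 10^-4 mol
From the 2:1 ratio, n(Cu2+) in the aliquot = 2/1 × 6.04 × 10^-4 = 1.21 × 10^-3 mol
[Cu2+] = 1.21 × 10^-3 / 0.0197 = 0.0613 mol/L

0.0613 mol/L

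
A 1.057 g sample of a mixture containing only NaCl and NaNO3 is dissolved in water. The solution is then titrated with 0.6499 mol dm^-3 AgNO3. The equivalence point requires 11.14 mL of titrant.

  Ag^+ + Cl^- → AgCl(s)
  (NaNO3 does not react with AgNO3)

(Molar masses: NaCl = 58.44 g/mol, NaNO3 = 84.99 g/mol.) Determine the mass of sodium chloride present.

n(AgNO3) = 0.01114 × 0.6499 = 7.240 × 10^-3 mol
Let x = n(NaCl), y = n(NaNO3).
Titrant: 1x = 7.240 × 10^-3;  mass: 58.44x + 84.99y = 1.057
Solving, x = 7.240 × 10^-3 mol, y = 7.459 × 10^-3 mol
mass of NaCl = 7.240 × 10^-3 × 58.44 = 0.4231 g

0.4231 g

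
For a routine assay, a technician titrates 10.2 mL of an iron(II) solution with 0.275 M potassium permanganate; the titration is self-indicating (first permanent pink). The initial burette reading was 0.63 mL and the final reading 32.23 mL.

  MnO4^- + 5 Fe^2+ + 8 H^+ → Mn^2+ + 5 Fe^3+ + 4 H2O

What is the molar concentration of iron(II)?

4.26 M

n(KMnO4) = 0.0316 L × 0.275 mol/L = 8.69 × 10^-3 mol
From the 5:1 mole ratio, n(Fe2+) = 5/1 × 8.69 × 10^-3 = 0.0435 mol
[Fe2+] = 0.0435 mol / 0.0102 L = 4.26 mol/L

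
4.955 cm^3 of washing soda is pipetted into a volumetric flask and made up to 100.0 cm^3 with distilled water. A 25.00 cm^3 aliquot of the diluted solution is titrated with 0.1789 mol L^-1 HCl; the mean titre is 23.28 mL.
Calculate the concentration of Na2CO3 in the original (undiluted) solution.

Na2CO3 + 2 HCl → 2 NaCl + H2O + CO2
n(HCl) = 0.02328 × 0.1789 = 4.165 × 10^-3 mol
From the 1:2 ratio, n(Na2CO3) in the aliquot = 1/2 × 4.165 × 10^-3 = 2.082 × 10^-3 mol
[Na2CO3]_dilute = 2.082 × 10^-3 / 0.02500 = 0.08330 mol/L
Dilution factor = 100.0 / 4.955 = 20.18
[Na2CO3]_stock = 0.08330 × 20.18 = 1.681 mol/L

1.681 mol/L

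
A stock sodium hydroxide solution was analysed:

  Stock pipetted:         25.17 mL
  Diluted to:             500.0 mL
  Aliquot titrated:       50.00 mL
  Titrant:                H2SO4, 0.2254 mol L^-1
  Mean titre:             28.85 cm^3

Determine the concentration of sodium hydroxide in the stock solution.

2 NaOH + H2SO4 → Na2SO4 + 2 H2O
n(H2SO4) = 0.02885 × 0.2254 = 6.503 × 10^-3 mol
From the 2:1 ratio, n(NaOH) in the aliquot = 2/1 × 6.503 × 10^-3 = 0.01301 mol
[NaOH]_dilute = 0.01301 / 0.05000 = 0.2601 mol/L
Dilution factor = 500.0 / 25.17 = 19.86
[NaOH]_stock = 0.2601 × 19.86 = 5.167 mol/L

5.167 mol/L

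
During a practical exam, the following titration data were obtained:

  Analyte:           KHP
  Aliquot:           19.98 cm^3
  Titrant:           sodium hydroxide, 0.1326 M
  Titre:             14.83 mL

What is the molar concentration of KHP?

0.09842 M

KHC8H4O4 + NaOH → KNaC8H4O4 + H2O
n(NaOH) = 0.01483 L × 0.1326 mol/L = 1.966 × 10^-3 mol
n(KHC8H4O4) = 1.966 × 10^-3 mol (1:1 mole ratio)
[KHC8H4O4] = 1.966 × 10^-3 mol / 0.01998 L = 0.09842 mol/L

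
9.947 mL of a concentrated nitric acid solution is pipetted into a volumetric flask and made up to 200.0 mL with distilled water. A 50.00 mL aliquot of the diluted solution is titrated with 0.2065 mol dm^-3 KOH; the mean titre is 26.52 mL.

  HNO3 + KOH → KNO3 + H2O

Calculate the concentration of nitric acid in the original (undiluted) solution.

2.202 mol/L

n(KOH) = 0.02652 × 0.2065 = 5.476 × 10^-3 mol
n(HNO3) in the aliquot = 5.476 × 10^-3 mol (1:1 ratio)
[HNO3]_dilute = 5.476 × 10^-3 / 0.05000 = 0.1095 mol/L
Dilution factor = 200.0 / 9.947 = 20.11
[HNO3]_stock = 0.1095 × 20.11 = 2.202 mol/L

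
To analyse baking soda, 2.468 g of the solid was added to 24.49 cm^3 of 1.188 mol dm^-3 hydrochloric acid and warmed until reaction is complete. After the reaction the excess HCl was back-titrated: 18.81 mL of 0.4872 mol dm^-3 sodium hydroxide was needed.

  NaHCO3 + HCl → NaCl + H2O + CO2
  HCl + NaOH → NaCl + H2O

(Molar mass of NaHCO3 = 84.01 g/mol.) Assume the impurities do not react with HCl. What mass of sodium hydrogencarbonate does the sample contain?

1.674 g

n(HCl) added = 0.02449 × 1.188 = 0.02909 mol
n(NaOH) used in back-titration = 0.01881 × 0.4872 = 9.164 × 10^-3 mol
n(HCl) left over = 9.164 × 10^-3 mol (1:1 ratio)
n(HCl) consumed by analyte = 0.02909 − 9.164 × 10^-3 = 0.01993 mol
n(NaHCO3) = 0.01993 mol (1:1 ratio)
mass of NaHCO3 = 0.01993 × 84.01 = 1.674 g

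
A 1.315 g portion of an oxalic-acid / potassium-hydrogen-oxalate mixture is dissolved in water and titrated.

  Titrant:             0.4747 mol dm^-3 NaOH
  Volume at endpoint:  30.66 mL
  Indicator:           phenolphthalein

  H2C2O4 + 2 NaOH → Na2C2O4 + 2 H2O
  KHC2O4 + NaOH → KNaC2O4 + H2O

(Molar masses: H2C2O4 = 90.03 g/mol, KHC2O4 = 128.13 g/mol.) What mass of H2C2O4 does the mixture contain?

n(NaOH) = 0.03066 × 0.4747 = 0.01455 mol
Let x = n(H2C2O4), y = n(KHC2O4).
Titrant: 2x + 1y = 0.01455;  mass: 90.03x + 128.13y = 1.315
Solving, x = 3.308 × 10^-3 mol, y = 7.939 × 10^-3 mol
mass of H2C2O4 = 3.308 × 10^-3 × 90.03 = 0.2978 g

0.2978 g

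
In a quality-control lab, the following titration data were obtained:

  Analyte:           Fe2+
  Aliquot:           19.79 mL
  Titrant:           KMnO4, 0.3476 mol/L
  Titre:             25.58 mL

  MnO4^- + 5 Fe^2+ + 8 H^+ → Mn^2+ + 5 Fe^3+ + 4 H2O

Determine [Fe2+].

2.246 mol/L

n(KMnO4) = 0.02558 L × 0.3476 mol/L = 8.892 × 10^-3 mol
From the 5:1 mole ratio, n(Fe2+) = 5/1 × 8.892 × 10^-3 = 0.04446 mol
[Fe2+] = 0.04446 mol / 0.01979 L = 2.246 mol/L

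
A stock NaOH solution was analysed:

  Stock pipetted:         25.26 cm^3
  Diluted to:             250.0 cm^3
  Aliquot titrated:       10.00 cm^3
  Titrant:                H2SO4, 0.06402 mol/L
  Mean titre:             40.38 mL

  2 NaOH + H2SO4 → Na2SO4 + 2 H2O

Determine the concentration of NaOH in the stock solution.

n(H2SO4) = 0.04038 × 0.06402 = 2.585 × 10^-3 mol
From the 2:1 ratio, n(NaOH) in the aliquot = 2/1 × 2.585 × 10^-3 = 5.170 × 10^-3 mol
[NaOH]_dilute = 5.170 × 10^-3 / 0.01000 = 0.5170 mol/L
Dilution factor = 250.0 / 25.26 = 9.897
[NaOH]_stock = 0.5170 × 9.897 = 5.117 mol/L

5.117 mol/L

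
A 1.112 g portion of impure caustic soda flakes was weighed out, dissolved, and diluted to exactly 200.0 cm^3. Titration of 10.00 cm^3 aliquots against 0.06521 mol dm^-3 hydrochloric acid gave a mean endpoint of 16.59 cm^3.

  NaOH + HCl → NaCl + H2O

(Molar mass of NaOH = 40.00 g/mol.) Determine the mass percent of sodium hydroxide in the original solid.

77.83 %

n(HCl) per titration = 0.01659 × 0.06521 = 1.082 × 10^-3 mol
n(NaOH) in each aliquot = 1.082 × 10^-3 mol (1:1 ratio)
n(NaOH) in the whole flask = 1.082 × 10^-3 × 200.0/10.00 = 0.02164 mol
mass of NaOH = 0.02164 × 40.00 = 0.8655 g
% NaOH = 0.8655 / 1.112 × 100 = 77.83 %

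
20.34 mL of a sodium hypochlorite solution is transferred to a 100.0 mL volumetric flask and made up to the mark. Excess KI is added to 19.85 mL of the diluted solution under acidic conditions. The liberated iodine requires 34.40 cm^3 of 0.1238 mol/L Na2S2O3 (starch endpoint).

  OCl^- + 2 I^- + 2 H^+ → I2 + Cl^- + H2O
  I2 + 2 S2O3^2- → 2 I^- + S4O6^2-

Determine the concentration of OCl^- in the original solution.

0.5274 mol/L

n(S2O3^2-) = 0.03440 × 0.1238 = 4.259 × 10^-3 mol
n(I2) = n(S2O3^2-)/2 = 2.129 × 10^-3 mol
n(OCl^-) in the aliquot = 2.129 × 10^-3 mol (1:1 ratio)
[OCl^-]_dilute = 2.129 × 10^-3 / 0.01985 = 0.1073 mol/L
[OCl^-]_original = 0.1073 × 100.0/20.34 = 0.5274 mol/L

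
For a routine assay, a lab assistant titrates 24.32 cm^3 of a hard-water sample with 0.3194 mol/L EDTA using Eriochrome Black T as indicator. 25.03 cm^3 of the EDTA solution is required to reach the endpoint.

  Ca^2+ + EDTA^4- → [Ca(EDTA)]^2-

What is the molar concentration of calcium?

n(EDTA) = 0.02503 L × 0.3194 mol/L = 7.995 × 10^-3 mol
n(Ca2+) = 7.995 × 10^-3 mol (1:1 mole ratio)
[Ca2+] = 7.995 × 10^-3 mol / 0.02432 L = 0.3287 mol/L

0.3287 mol/L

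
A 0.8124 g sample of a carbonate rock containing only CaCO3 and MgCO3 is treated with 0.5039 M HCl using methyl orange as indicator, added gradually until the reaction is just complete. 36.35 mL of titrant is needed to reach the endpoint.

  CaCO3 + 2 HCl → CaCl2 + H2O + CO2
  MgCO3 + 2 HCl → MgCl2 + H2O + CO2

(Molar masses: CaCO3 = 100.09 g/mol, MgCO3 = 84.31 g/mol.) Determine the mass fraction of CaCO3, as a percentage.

31.43 %

n(HCl) = 0.03635 × 0.5039 = 0.01832 mol
Let x = n(CaCO3), y = n(MgCO3).
Titrant: 2x + 2y = 0.01832;  mass: 100.09x + 84.31y = 0.8124
Solving, x = 2.551 × 10^-3 mol, y = 6.607 × 10^-3 mol
mass of CaCO3 = 2.551 × 10^-3 × 100.09 = 0.2553 g
% CaCO3 = 0.2553 / 0.8124 × 100 = 31.43 %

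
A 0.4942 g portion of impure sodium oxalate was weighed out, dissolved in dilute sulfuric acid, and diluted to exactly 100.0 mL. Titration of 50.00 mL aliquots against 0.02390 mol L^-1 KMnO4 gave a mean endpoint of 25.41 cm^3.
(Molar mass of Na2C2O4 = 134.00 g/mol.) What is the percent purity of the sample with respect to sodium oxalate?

82.33 %

2 MnO4^- + 5 C2O4^2- + 16 H^+ → 2 Mn^2+ + 10 CO2 + 8 H2O
n(KMnO4) per titration = 0.02541 × 0.02390 = 6.073 × 10^-4 mol
From the 5:2 ratio, n(Na2C2O4) in each aliquot = 5/2 × 6.073 × 10^-4 = 1.518 × 10^-3 mol
n(Na2C2O4) in the whole flask = 1.518 × 10^-3 × 100.0/50.00 = 3.036 × 10^-3 mol
mass of Na2C2O4 = 3.036 × 10^-3 × 134.00 = 0.4069 g
% Na2C2O4 = 0.4069 / 0.4942 × 100 = 82.33 %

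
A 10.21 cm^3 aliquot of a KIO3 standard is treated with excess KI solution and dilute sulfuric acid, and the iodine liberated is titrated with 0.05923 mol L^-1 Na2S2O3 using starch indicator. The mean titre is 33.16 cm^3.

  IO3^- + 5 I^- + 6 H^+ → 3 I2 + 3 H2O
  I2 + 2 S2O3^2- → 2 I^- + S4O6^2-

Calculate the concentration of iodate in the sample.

0.03206 mol/L

n(S2O3^2-) = 0.03316 × 0.05923 = 1.964 × 10^-3 mol
n(I2) = n(S2O3^2-)/2 = 9.820 × 10^-4 mol
From the 1:3 ratio, n(IO3^-) in the aliquot = 1/3 × 9.820 × 10^-4 = 3.273 × 10^-4 mol
[IO3^-] = 3.273 × 10^-4 / 0.01021 = 0.03206 mol/L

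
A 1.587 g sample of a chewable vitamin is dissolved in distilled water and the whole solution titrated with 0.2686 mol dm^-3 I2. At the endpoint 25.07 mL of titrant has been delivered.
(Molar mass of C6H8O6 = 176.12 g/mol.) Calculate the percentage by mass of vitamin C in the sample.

74.73 %

C6H8O6 + I2 → C6H6O6 + 2 HI
n(I2) = 0.02507 L × 0.2686 mol/L = 6.734 × 10^-3 mol
n(C6H8O6) = 6.734 × 10^-3 mol (1:1 ratio)
mass of C6H8O6 = 6.734 × 10^-3 × 176.12 g/mol = 1.186 g
% C6H8O6 = 1.186 / 1.587 × 100 = 74.73 %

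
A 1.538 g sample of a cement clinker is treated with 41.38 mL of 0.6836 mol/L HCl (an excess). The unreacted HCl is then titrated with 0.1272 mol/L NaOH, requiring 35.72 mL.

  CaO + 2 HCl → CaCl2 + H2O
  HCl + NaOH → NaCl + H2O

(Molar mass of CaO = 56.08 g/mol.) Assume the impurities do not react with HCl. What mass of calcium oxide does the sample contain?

n(HCl) added = 0.04138 × 0.6836 = 0.02829 mol
n(NaOH) used in back-titration = 0.03572 × 0.1272 = 4.544 × 10^-3 mol
n(HCl) left over = 4.544 × 10^-3 mol (1:1 ratio)
n(HCl) consumed by analyte = 0.02829 − 4.544 × 10^-3 = 0.02374 mol
From the 1:2 ratio, n(CaO) = 1/2 × 0.02374 = 0.01187 mol
mass of CaO = 0.01187 × 56.08 = 0.6658 g

0.6658 g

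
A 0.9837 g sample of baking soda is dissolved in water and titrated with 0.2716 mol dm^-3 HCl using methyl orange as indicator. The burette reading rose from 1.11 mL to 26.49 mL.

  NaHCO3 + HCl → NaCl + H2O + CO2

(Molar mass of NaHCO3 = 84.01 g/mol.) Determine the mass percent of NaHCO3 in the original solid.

58.87 %

n(HCl) = 0.02538 L × 0.2716 mol/L = 6.893 × 10^-3 mol
n(NaHCO3) = 6.893 × 10^-3 mol (1:1 ratio)
mass of NaHCO3 = 6.893 × 10^-3 × 84.01 g/mol = 0.5791 g
% NaHCO3 = 0.5791 / 0.9837 × 100 = 58.87 %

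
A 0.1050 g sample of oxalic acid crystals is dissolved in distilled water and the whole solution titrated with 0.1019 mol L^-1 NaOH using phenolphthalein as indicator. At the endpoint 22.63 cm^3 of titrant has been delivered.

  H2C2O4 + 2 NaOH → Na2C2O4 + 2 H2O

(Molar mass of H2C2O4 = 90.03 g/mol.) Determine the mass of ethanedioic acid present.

0.1038 g

n(NaOH) = 0.02263 L × 0.1019 mol/L = 2.306 × 10^-3 mol
From the 1:2 ratio, n(H2C2O4) = 1/2 × 2.306 × 10^-3 = 1.153 × 10^-3 mol
mass of H2C2O4 = 1.153 × 10^-3 × 90.03 g/mol = 0.1038 g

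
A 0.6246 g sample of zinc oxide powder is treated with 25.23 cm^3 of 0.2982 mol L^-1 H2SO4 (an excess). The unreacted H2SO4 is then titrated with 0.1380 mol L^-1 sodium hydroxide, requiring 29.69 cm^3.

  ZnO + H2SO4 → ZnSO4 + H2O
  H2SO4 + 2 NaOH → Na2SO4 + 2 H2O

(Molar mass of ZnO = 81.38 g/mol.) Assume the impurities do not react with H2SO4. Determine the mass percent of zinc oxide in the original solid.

71.33 %

n(H2SO4) added = 0.02523 × 0.2982 = 7.524 × 10^-3 mol
n(NaOH) used in back-titration = 0.02969 × 0.1380 = 4.097 × 10^-3 mol
From the 1:2 ratio, n(H2SO4) left over = 1/2 × 4.097 × 10^-3 = 2.049 × 10^-3 mol
n(H2SO4) consumed by analyte = 7.524 × 10^-3 − 2.049 × 10^-3 = 5.475 × 10^-3 mol
n(ZnO) = 5.475 × 10^-3 mol (1:1 ratio)
mass of ZnO = 5.475 × 10^-3 × 81.38 = 0.4456 g
% ZnO = 0.4456 / 0.6246 × 100 = 71.33 %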